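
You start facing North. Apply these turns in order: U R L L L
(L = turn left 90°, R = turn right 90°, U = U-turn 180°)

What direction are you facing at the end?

Answer: Final heading: North

Derivation:
Start: North
  U (U-turn (180°)) -> South
  R (right (90° clockwise)) -> West
  L (left (90° counter-clockwise)) -> South
  L (left (90° counter-clockwise)) -> East
  L (left (90° counter-clockwise)) -> North
Final: North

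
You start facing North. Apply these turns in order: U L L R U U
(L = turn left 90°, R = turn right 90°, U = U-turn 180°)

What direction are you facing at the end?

Start: North
  U (U-turn (180°)) -> South
  L (left (90° counter-clockwise)) -> East
  L (left (90° counter-clockwise)) -> North
  R (right (90° clockwise)) -> East
  U (U-turn (180°)) -> West
  U (U-turn (180°)) -> East
Final: East

Answer: Final heading: East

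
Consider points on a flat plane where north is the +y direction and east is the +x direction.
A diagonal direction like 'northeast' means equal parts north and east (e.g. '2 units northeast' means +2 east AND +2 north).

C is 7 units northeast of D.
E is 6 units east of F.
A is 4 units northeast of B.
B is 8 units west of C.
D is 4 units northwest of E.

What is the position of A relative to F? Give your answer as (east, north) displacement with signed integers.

Place F at the origin (east=0, north=0).
  E is 6 units east of F: delta (east=+6, north=+0); E at (east=6, north=0).
  D is 4 units northwest of E: delta (east=-4, north=+4); D at (east=2, north=4).
  C is 7 units northeast of D: delta (east=+7, north=+7); C at (east=9, north=11).
  B is 8 units west of C: delta (east=-8, north=+0); B at (east=1, north=11).
  A is 4 units northeast of B: delta (east=+4, north=+4); A at (east=5, north=15).
Therefore A relative to F: (east=5, north=15).

Answer: A is at (east=5, north=15) relative to F.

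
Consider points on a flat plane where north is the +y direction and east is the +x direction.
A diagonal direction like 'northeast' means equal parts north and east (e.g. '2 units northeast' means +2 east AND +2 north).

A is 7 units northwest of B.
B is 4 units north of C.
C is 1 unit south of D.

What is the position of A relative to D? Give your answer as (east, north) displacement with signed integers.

Answer: A is at (east=-7, north=10) relative to D.

Derivation:
Place D at the origin (east=0, north=0).
  C is 1 unit south of D: delta (east=+0, north=-1); C at (east=0, north=-1).
  B is 4 units north of C: delta (east=+0, north=+4); B at (east=0, north=3).
  A is 7 units northwest of B: delta (east=-7, north=+7); A at (east=-7, north=10).
Therefore A relative to D: (east=-7, north=10).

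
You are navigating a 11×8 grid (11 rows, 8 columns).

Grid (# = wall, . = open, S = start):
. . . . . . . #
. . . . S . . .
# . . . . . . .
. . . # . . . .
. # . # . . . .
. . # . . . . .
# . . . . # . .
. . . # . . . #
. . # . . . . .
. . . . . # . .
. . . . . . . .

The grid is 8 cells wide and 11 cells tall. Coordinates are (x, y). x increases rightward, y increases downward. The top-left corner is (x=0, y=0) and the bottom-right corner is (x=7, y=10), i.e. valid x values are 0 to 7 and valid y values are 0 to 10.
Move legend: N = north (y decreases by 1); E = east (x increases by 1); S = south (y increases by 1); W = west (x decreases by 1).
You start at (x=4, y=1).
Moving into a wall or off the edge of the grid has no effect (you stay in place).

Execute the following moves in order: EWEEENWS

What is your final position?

Answer: Final position: (x=6, y=2)

Derivation:
Start: (x=4, y=1)
  E (east): (x=4, y=1) -> (x=5, y=1)
  W (west): (x=5, y=1) -> (x=4, y=1)
  E (east): (x=4, y=1) -> (x=5, y=1)
  E (east): (x=5, y=1) -> (x=6, y=1)
  E (east): (x=6, y=1) -> (x=7, y=1)
  N (north): blocked, stay at (x=7, y=1)
  W (west): (x=7, y=1) -> (x=6, y=1)
  S (south): (x=6, y=1) -> (x=6, y=2)
Final: (x=6, y=2)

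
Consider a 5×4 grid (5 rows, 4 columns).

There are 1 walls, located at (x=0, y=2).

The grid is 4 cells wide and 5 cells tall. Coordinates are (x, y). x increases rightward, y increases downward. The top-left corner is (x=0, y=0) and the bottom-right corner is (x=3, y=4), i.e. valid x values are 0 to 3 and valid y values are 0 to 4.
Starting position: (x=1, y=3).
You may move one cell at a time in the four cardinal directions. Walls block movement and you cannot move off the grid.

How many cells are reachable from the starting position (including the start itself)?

BFS flood-fill from (x=1, y=3):
  Distance 0: (x=1, y=3)
  Distance 1: (x=1, y=2), (x=0, y=3), (x=2, y=3), (x=1, y=4)
  Distance 2: (x=1, y=1), (x=2, y=2), (x=3, y=3), (x=0, y=4), (x=2, y=4)
  Distance 3: (x=1, y=0), (x=0, y=1), (x=2, y=1), (x=3, y=2), (x=3, y=4)
  Distance 4: (x=0, y=0), (x=2, y=0), (x=3, y=1)
  Distance 5: (x=3, y=0)
Total reachable: 19 (grid has 19 open cells total)

Answer: Reachable cells: 19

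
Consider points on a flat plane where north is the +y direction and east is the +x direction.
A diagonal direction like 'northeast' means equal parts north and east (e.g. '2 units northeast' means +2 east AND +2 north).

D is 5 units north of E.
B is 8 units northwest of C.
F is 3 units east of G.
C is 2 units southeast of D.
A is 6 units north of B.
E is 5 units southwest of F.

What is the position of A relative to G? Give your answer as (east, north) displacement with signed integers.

Answer: A is at (east=-8, north=12) relative to G.

Derivation:
Place G at the origin (east=0, north=0).
  F is 3 units east of G: delta (east=+3, north=+0); F at (east=3, north=0).
  E is 5 units southwest of F: delta (east=-5, north=-5); E at (east=-2, north=-5).
  D is 5 units north of E: delta (east=+0, north=+5); D at (east=-2, north=0).
  C is 2 units southeast of D: delta (east=+2, north=-2); C at (east=0, north=-2).
  B is 8 units northwest of C: delta (east=-8, north=+8); B at (east=-8, north=6).
  A is 6 units north of B: delta (east=+0, north=+6); A at (east=-8, north=12).
Therefore A relative to G: (east=-8, north=12).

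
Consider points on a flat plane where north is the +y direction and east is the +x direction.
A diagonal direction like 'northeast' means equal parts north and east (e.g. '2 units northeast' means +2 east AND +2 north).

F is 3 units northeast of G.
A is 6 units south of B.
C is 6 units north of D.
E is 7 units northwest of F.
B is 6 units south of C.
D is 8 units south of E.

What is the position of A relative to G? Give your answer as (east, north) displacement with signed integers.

Answer: A is at (east=-4, north=-4) relative to G.

Derivation:
Place G at the origin (east=0, north=0).
  F is 3 units northeast of G: delta (east=+3, north=+3); F at (east=3, north=3).
  E is 7 units northwest of F: delta (east=-7, north=+7); E at (east=-4, north=10).
  D is 8 units south of E: delta (east=+0, north=-8); D at (east=-4, north=2).
  C is 6 units north of D: delta (east=+0, north=+6); C at (east=-4, north=8).
  B is 6 units south of C: delta (east=+0, north=-6); B at (east=-4, north=2).
  A is 6 units south of B: delta (east=+0, north=-6); A at (east=-4, north=-4).
Therefore A relative to G: (east=-4, north=-4).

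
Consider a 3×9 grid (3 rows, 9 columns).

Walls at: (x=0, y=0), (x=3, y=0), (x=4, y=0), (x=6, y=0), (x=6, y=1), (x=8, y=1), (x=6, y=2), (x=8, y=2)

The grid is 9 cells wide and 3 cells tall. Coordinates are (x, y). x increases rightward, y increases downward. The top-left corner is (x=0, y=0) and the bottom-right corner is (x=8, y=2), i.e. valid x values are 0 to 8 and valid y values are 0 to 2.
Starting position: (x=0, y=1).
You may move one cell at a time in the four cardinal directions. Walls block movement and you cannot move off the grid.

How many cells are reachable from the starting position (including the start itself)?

BFS flood-fill from (x=0, y=1):
  Distance 0: (x=0, y=1)
  Distance 1: (x=1, y=1), (x=0, y=2)
  Distance 2: (x=1, y=0), (x=2, y=1), (x=1, y=2)
  Distance 3: (x=2, y=0), (x=3, y=1), (x=2, y=2)
  Distance 4: (x=4, y=1), (x=3, y=2)
  Distance 5: (x=5, y=1), (x=4, y=2)
  Distance 6: (x=5, y=0), (x=5, y=2)
Total reachable: 15 (grid has 19 open cells total)

Answer: Reachable cells: 15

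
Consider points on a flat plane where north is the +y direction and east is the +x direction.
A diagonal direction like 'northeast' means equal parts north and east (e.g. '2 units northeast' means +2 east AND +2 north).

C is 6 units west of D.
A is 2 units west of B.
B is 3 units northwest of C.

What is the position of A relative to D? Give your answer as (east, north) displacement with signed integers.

Place D at the origin (east=0, north=0).
  C is 6 units west of D: delta (east=-6, north=+0); C at (east=-6, north=0).
  B is 3 units northwest of C: delta (east=-3, north=+3); B at (east=-9, north=3).
  A is 2 units west of B: delta (east=-2, north=+0); A at (east=-11, north=3).
Therefore A relative to D: (east=-11, north=3).

Answer: A is at (east=-11, north=3) relative to D.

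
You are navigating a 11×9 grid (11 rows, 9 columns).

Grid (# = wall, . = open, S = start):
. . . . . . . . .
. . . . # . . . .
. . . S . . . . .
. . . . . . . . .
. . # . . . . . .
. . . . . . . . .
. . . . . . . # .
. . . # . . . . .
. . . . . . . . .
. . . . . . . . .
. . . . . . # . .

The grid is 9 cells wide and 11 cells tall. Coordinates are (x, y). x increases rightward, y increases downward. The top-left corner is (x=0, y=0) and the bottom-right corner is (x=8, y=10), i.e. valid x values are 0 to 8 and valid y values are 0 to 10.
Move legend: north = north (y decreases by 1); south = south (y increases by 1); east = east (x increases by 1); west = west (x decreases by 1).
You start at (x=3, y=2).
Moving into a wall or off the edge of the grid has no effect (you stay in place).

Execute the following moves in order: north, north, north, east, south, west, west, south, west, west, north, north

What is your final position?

Start: (x=3, y=2)
  north (north): (x=3, y=2) -> (x=3, y=1)
  north (north): (x=3, y=1) -> (x=3, y=0)
  north (north): blocked, stay at (x=3, y=0)
  east (east): (x=3, y=0) -> (x=4, y=0)
  south (south): blocked, stay at (x=4, y=0)
  west (west): (x=4, y=0) -> (x=3, y=0)
  west (west): (x=3, y=0) -> (x=2, y=0)
  south (south): (x=2, y=0) -> (x=2, y=1)
  west (west): (x=2, y=1) -> (x=1, y=1)
  west (west): (x=1, y=1) -> (x=0, y=1)
  north (north): (x=0, y=1) -> (x=0, y=0)
  north (north): blocked, stay at (x=0, y=0)
Final: (x=0, y=0)

Answer: Final position: (x=0, y=0)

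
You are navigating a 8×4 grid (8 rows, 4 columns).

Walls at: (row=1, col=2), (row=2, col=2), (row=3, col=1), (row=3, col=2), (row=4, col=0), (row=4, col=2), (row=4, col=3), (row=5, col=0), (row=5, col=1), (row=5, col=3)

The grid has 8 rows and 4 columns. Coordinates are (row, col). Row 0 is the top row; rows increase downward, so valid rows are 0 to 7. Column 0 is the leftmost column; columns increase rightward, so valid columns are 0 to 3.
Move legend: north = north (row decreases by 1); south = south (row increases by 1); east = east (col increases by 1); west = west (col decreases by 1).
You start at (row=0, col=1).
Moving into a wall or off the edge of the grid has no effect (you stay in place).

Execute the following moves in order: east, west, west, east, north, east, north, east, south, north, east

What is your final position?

Answer: Final position: (row=0, col=3)

Derivation:
Start: (row=0, col=1)
  east (east): (row=0, col=1) -> (row=0, col=2)
  west (west): (row=0, col=2) -> (row=0, col=1)
  west (west): (row=0, col=1) -> (row=0, col=0)
  east (east): (row=0, col=0) -> (row=0, col=1)
  north (north): blocked, stay at (row=0, col=1)
  east (east): (row=0, col=1) -> (row=0, col=2)
  north (north): blocked, stay at (row=0, col=2)
  east (east): (row=0, col=2) -> (row=0, col=3)
  south (south): (row=0, col=3) -> (row=1, col=3)
  north (north): (row=1, col=3) -> (row=0, col=3)
  east (east): blocked, stay at (row=0, col=3)
Final: (row=0, col=3)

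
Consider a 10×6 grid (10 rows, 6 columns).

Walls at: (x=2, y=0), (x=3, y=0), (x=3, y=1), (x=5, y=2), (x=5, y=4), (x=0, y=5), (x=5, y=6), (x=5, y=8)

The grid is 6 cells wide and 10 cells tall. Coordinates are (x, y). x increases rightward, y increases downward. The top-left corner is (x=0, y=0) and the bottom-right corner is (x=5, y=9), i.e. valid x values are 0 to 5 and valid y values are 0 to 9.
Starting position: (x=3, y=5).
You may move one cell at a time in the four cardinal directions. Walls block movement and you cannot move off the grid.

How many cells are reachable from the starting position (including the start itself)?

BFS flood-fill from (x=3, y=5):
  Distance 0: (x=3, y=5)
  Distance 1: (x=3, y=4), (x=2, y=5), (x=4, y=5), (x=3, y=6)
  Distance 2: (x=3, y=3), (x=2, y=4), (x=4, y=4), (x=1, y=5), (x=5, y=5), (x=2, y=6), (x=4, y=6), (x=3, y=7)
  Distance 3: (x=3, y=2), (x=2, y=3), (x=4, y=3), (x=1, y=4), (x=1, y=6), (x=2, y=7), (x=4, y=7), (x=3, y=8)
  Distance 4: (x=2, y=2), (x=4, y=2), (x=1, y=3), (x=5, y=3), (x=0, y=4), (x=0, y=6), (x=1, y=7), (x=5, y=7), (x=2, y=8), (x=4, y=8), (x=3, y=9)
  Distance 5: (x=2, y=1), (x=4, y=1), (x=1, y=2), (x=0, y=3), (x=0, y=7), (x=1, y=8), (x=2, y=9), (x=4, y=9)
  Distance 6: (x=4, y=0), (x=1, y=1), (x=5, y=1), (x=0, y=2), (x=0, y=8), (x=1, y=9), (x=5, y=9)
  Distance 7: (x=1, y=0), (x=5, y=0), (x=0, y=1), (x=0, y=9)
  Distance 8: (x=0, y=0)
Total reachable: 52 (grid has 52 open cells total)

Answer: Reachable cells: 52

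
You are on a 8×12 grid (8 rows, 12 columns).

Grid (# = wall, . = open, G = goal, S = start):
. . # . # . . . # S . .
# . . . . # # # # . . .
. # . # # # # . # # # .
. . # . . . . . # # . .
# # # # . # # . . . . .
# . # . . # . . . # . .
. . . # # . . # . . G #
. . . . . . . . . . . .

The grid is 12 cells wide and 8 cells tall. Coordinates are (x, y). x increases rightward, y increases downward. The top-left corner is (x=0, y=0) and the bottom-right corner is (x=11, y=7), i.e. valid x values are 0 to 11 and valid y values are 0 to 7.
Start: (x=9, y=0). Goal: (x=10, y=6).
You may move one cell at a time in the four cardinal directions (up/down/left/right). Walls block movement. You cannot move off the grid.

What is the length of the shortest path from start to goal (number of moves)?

BFS from (x=9, y=0) until reaching (x=10, y=6):
  Distance 0: (x=9, y=0)
  Distance 1: (x=10, y=0), (x=9, y=1)
  Distance 2: (x=11, y=0), (x=10, y=1)
  Distance 3: (x=11, y=1)
  Distance 4: (x=11, y=2)
  Distance 5: (x=11, y=3)
  Distance 6: (x=10, y=3), (x=11, y=4)
  Distance 7: (x=10, y=4), (x=11, y=5)
  Distance 8: (x=9, y=4), (x=10, y=5)
  Distance 9: (x=8, y=4), (x=10, y=6)  <- goal reached here
One shortest path (9 moves): (x=9, y=0) -> (x=10, y=0) -> (x=11, y=0) -> (x=11, y=1) -> (x=11, y=2) -> (x=11, y=3) -> (x=10, y=3) -> (x=10, y=4) -> (x=10, y=5) -> (x=10, y=6)

Answer: Shortest path length: 9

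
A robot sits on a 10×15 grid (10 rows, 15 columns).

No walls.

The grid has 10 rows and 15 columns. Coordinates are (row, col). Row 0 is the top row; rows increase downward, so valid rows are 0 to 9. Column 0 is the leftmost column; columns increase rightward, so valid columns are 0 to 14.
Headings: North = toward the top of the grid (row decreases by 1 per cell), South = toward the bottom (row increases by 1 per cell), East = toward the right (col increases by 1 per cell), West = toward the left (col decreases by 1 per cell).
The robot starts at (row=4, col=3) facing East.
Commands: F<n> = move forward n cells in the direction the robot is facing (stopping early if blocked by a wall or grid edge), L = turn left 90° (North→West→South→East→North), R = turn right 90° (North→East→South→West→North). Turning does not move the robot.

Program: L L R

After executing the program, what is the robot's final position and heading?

Start: (row=4, col=3), facing East
  L: turn left, now facing North
  L: turn left, now facing West
  R: turn right, now facing North
Final: (row=4, col=3), facing North

Answer: Final position: (row=4, col=3), facing North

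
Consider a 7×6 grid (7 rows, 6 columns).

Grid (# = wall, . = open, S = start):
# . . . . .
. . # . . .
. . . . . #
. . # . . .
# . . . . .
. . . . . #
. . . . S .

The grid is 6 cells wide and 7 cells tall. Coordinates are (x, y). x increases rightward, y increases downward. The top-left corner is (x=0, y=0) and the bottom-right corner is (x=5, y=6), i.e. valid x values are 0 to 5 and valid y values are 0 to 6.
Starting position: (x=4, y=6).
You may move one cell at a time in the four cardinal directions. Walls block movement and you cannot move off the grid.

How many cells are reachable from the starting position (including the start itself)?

Answer: Reachable cells: 36

Derivation:
BFS flood-fill from (x=4, y=6):
  Distance 0: (x=4, y=6)
  Distance 1: (x=4, y=5), (x=3, y=6), (x=5, y=6)
  Distance 2: (x=4, y=4), (x=3, y=5), (x=2, y=6)
  Distance 3: (x=4, y=3), (x=3, y=4), (x=5, y=4), (x=2, y=5), (x=1, y=6)
  Distance 4: (x=4, y=2), (x=3, y=3), (x=5, y=3), (x=2, y=4), (x=1, y=5), (x=0, y=6)
  Distance 5: (x=4, y=1), (x=3, y=2), (x=1, y=4), (x=0, y=5)
  Distance 6: (x=4, y=0), (x=3, y=1), (x=5, y=1), (x=2, y=2), (x=1, y=3)
  Distance 7: (x=3, y=0), (x=5, y=0), (x=1, y=2), (x=0, y=3)
  Distance 8: (x=2, y=0), (x=1, y=1), (x=0, y=2)
  Distance 9: (x=1, y=0), (x=0, y=1)
Total reachable: 36 (grid has 36 open cells total)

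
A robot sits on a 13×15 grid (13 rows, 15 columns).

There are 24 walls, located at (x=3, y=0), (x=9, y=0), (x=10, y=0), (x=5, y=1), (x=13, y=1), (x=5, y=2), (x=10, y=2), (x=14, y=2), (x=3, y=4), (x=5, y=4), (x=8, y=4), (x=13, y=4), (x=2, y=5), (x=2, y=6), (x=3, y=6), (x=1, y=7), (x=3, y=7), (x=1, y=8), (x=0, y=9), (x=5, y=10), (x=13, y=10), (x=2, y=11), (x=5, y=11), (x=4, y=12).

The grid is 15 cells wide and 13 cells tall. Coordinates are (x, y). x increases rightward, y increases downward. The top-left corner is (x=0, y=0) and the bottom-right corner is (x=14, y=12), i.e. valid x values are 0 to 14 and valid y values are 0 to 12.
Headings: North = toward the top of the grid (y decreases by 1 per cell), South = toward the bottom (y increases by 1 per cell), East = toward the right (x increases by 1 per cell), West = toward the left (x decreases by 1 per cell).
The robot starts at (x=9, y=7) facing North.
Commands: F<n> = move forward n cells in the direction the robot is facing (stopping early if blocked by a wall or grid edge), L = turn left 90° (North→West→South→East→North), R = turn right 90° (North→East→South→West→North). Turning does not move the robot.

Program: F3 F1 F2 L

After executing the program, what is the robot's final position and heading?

Answer: Final position: (x=9, y=1), facing West

Derivation:
Start: (x=9, y=7), facing North
  F3: move forward 3, now at (x=9, y=4)
  F1: move forward 1, now at (x=9, y=3)
  F2: move forward 2, now at (x=9, y=1)
  L: turn left, now facing West
Final: (x=9, y=1), facing West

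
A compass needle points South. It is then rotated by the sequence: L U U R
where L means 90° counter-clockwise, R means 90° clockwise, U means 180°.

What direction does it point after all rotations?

Answer: Final heading: South

Derivation:
Start: South
  L (left (90° counter-clockwise)) -> East
  U (U-turn (180°)) -> West
  U (U-turn (180°)) -> East
  R (right (90° clockwise)) -> South
Final: South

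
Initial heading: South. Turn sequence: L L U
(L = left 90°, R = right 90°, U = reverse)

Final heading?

Answer: Final heading: South

Derivation:
Start: South
  L (left (90° counter-clockwise)) -> East
  L (left (90° counter-clockwise)) -> North
  U (U-turn (180°)) -> South
Final: South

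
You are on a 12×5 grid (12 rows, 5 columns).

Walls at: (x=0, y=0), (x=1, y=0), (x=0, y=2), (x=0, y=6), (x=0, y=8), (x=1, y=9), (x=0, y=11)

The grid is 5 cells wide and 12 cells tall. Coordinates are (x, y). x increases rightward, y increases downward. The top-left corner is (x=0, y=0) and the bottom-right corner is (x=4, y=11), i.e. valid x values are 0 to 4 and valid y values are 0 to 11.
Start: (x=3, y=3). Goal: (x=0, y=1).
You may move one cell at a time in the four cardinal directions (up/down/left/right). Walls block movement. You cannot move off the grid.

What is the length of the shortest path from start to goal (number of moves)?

BFS from (x=3, y=3) until reaching (x=0, y=1):
  Distance 0: (x=3, y=3)
  Distance 1: (x=3, y=2), (x=2, y=3), (x=4, y=3), (x=3, y=4)
  Distance 2: (x=3, y=1), (x=2, y=2), (x=4, y=2), (x=1, y=3), (x=2, y=4), (x=4, y=4), (x=3, y=5)
  Distance 3: (x=3, y=0), (x=2, y=1), (x=4, y=1), (x=1, y=2), (x=0, y=3), (x=1, y=4), (x=2, y=5), (x=4, y=5), (x=3, y=6)
  Distance 4: (x=2, y=0), (x=4, y=0), (x=1, y=1), (x=0, y=4), (x=1, y=5), (x=2, y=6), (x=4, y=6), (x=3, y=7)
  Distance 5: (x=0, y=1), (x=0, y=5), (x=1, y=6), (x=2, y=7), (x=4, y=7), (x=3, y=8)  <- goal reached here
One shortest path (5 moves): (x=3, y=3) -> (x=2, y=3) -> (x=1, y=3) -> (x=1, y=2) -> (x=1, y=1) -> (x=0, y=1)

Answer: Shortest path length: 5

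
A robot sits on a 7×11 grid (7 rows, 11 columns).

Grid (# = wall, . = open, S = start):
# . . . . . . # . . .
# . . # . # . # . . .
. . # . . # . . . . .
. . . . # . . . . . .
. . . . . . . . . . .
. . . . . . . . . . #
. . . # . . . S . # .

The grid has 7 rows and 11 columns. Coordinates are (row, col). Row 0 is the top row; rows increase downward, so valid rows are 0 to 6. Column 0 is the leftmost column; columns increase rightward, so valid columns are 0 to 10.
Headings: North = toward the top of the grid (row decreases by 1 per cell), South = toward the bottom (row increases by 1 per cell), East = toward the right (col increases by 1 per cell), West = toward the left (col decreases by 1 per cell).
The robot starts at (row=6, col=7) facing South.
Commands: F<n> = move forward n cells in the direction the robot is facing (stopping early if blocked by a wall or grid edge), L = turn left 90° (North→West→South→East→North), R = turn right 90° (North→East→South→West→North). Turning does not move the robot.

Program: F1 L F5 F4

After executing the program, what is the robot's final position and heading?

Start: (row=6, col=7), facing South
  F1: move forward 0/1 (blocked), now at (row=6, col=7)
  L: turn left, now facing East
  F5: move forward 1/5 (blocked), now at (row=6, col=8)
  F4: move forward 0/4 (blocked), now at (row=6, col=8)
Final: (row=6, col=8), facing East

Answer: Final position: (row=6, col=8), facing East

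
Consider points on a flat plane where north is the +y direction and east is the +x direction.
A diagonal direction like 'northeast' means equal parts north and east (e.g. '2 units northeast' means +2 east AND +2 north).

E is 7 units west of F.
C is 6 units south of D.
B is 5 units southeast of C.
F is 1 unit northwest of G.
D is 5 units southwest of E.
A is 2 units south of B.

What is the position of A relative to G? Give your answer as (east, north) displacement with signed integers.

Place G at the origin (east=0, north=0).
  F is 1 unit northwest of G: delta (east=-1, north=+1); F at (east=-1, north=1).
  E is 7 units west of F: delta (east=-7, north=+0); E at (east=-8, north=1).
  D is 5 units southwest of E: delta (east=-5, north=-5); D at (east=-13, north=-4).
  C is 6 units south of D: delta (east=+0, north=-6); C at (east=-13, north=-10).
  B is 5 units southeast of C: delta (east=+5, north=-5); B at (east=-8, north=-15).
  A is 2 units south of B: delta (east=+0, north=-2); A at (east=-8, north=-17).
Therefore A relative to G: (east=-8, north=-17).

Answer: A is at (east=-8, north=-17) relative to G.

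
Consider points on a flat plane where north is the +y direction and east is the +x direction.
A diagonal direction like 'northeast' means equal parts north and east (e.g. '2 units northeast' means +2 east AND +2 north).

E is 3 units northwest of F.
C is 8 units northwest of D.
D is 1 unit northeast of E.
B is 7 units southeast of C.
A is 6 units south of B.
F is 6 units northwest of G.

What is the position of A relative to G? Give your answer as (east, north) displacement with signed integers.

Place G at the origin (east=0, north=0).
  F is 6 units northwest of G: delta (east=-6, north=+6); F at (east=-6, north=6).
  E is 3 units northwest of F: delta (east=-3, north=+3); E at (east=-9, north=9).
  D is 1 unit northeast of E: delta (east=+1, north=+1); D at (east=-8, north=10).
  C is 8 units northwest of D: delta (east=-8, north=+8); C at (east=-16, north=18).
  B is 7 units southeast of C: delta (east=+7, north=-7); B at (east=-9, north=11).
  A is 6 units south of B: delta (east=+0, north=-6); A at (east=-9, north=5).
Therefore A relative to G: (east=-9, north=5).

Answer: A is at (east=-9, north=5) relative to G.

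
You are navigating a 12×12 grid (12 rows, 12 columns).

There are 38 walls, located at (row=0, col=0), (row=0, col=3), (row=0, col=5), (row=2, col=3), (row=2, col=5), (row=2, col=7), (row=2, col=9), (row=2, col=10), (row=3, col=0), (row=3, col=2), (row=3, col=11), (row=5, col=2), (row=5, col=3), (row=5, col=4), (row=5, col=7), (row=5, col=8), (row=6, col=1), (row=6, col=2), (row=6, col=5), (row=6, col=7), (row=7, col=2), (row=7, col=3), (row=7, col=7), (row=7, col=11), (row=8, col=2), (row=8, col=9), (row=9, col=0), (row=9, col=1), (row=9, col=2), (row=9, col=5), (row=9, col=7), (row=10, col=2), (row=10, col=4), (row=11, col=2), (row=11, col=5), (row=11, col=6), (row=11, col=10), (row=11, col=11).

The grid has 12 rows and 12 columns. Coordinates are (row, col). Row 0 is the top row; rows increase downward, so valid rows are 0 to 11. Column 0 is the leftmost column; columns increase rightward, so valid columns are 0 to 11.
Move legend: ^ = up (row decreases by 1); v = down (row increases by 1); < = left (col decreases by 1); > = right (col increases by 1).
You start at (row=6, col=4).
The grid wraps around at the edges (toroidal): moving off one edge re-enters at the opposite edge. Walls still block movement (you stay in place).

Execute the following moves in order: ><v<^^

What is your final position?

Start: (row=6, col=4)
  > (right): blocked, stay at (row=6, col=4)
  < (left): (row=6, col=4) -> (row=6, col=3)
  v (down): blocked, stay at (row=6, col=3)
  < (left): blocked, stay at (row=6, col=3)
  ^ (up): blocked, stay at (row=6, col=3)
  ^ (up): blocked, stay at (row=6, col=3)
Final: (row=6, col=3)

Answer: Final position: (row=6, col=3)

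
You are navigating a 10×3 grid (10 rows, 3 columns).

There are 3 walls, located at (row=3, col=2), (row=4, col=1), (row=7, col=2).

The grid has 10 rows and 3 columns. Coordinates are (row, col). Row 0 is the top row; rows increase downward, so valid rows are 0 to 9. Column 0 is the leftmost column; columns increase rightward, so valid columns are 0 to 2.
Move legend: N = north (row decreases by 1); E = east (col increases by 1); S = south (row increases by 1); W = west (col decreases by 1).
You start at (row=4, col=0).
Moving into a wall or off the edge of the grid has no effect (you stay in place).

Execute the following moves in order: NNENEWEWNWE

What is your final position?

Start: (row=4, col=0)
  N (north): (row=4, col=0) -> (row=3, col=0)
  N (north): (row=3, col=0) -> (row=2, col=0)
  E (east): (row=2, col=0) -> (row=2, col=1)
  N (north): (row=2, col=1) -> (row=1, col=1)
  E (east): (row=1, col=1) -> (row=1, col=2)
  W (west): (row=1, col=2) -> (row=1, col=1)
  E (east): (row=1, col=1) -> (row=1, col=2)
  W (west): (row=1, col=2) -> (row=1, col=1)
  N (north): (row=1, col=1) -> (row=0, col=1)
  W (west): (row=0, col=1) -> (row=0, col=0)
  E (east): (row=0, col=0) -> (row=0, col=1)
Final: (row=0, col=1)

Answer: Final position: (row=0, col=1)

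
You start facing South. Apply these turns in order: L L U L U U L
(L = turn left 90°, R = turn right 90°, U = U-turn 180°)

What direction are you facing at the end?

Answer: Final heading: North

Derivation:
Start: South
  L (left (90° counter-clockwise)) -> East
  L (left (90° counter-clockwise)) -> North
  U (U-turn (180°)) -> South
  L (left (90° counter-clockwise)) -> East
  U (U-turn (180°)) -> West
  U (U-turn (180°)) -> East
  L (left (90° counter-clockwise)) -> North
Final: North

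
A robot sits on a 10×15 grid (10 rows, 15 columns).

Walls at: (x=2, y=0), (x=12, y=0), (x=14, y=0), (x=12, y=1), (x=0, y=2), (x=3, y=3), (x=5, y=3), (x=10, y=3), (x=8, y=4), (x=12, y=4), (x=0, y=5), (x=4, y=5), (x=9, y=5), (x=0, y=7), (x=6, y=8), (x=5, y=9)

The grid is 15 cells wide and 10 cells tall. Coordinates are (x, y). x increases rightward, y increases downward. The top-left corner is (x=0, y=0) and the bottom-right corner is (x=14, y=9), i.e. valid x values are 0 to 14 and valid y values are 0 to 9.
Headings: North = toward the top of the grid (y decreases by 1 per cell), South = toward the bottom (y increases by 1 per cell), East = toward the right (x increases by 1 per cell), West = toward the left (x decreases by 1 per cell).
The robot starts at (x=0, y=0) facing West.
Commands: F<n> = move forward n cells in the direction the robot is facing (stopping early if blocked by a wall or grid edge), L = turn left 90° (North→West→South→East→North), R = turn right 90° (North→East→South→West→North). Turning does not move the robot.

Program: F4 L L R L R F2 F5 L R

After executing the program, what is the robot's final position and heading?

Start: (x=0, y=0), facing West
  F4: move forward 0/4 (blocked), now at (x=0, y=0)
  L: turn left, now facing South
  L: turn left, now facing East
  R: turn right, now facing South
  L: turn left, now facing East
  R: turn right, now facing South
  F2: move forward 1/2 (blocked), now at (x=0, y=1)
  F5: move forward 0/5 (blocked), now at (x=0, y=1)
  L: turn left, now facing East
  R: turn right, now facing South
Final: (x=0, y=1), facing South

Answer: Final position: (x=0, y=1), facing South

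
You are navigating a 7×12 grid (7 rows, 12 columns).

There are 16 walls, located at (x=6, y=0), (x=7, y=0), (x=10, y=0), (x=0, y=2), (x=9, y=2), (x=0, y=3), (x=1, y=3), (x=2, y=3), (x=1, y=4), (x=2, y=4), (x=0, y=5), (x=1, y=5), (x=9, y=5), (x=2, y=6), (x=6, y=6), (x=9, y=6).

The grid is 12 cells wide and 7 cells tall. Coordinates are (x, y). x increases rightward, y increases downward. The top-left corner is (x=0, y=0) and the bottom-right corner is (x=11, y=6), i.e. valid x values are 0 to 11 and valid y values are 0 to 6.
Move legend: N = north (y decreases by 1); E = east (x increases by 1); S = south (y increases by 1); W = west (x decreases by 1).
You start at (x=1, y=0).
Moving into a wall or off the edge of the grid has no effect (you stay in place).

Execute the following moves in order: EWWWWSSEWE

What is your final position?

Answer: Final position: (x=1, y=1)

Derivation:
Start: (x=1, y=0)
  E (east): (x=1, y=0) -> (x=2, y=0)
  W (west): (x=2, y=0) -> (x=1, y=0)
  W (west): (x=1, y=0) -> (x=0, y=0)
  W (west): blocked, stay at (x=0, y=0)
  W (west): blocked, stay at (x=0, y=0)
  S (south): (x=0, y=0) -> (x=0, y=1)
  S (south): blocked, stay at (x=0, y=1)
  E (east): (x=0, y=1) -> (x=1, y=1)
  W (west): (x=1, y=1) -> (x=0, y=1)
  E (east): (x=0, y=1) -> (x=1, y=1)
Final: (x=1, y=1)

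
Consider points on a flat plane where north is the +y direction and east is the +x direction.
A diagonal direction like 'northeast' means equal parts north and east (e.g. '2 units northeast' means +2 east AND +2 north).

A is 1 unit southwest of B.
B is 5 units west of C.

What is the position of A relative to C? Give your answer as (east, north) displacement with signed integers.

Answer: A is at (east=-6, north=-1) relative to C.

Derivation:
Place C at the origin (east=0, north=0).
  B is 5 units west of C: delta (east=-5, north=+0); B at (east=-5, north=0).
  A is 1 unit southwest of B: delta (east=-1, north=-1); A at (east=-6, north=-1).
Therefore A relative to C: (east=-6, north=-1).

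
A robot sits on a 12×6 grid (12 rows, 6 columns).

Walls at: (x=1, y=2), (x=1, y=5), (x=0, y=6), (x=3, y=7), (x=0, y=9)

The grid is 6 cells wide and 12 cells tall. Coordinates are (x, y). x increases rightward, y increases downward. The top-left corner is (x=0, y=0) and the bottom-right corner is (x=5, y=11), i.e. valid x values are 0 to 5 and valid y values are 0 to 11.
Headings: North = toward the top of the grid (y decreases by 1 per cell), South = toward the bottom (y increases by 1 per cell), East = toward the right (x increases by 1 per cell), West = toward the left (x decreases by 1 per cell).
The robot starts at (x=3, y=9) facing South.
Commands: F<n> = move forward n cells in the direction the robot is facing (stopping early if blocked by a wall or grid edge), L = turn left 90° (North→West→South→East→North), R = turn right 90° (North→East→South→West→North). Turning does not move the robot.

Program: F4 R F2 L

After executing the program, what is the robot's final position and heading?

Answer: Final position: (x=1, y=11), facing South

Derivation:
Start: (x=3, y=9), facing South
  F4: move forward 2/4 (blocked), now at (x=3, y=11)
  R: turn right, now facing West
  F2: move forward 2, now at (x=1, y=11)
  L: turn left, now facing South
Final: (x=1, y=11), facing South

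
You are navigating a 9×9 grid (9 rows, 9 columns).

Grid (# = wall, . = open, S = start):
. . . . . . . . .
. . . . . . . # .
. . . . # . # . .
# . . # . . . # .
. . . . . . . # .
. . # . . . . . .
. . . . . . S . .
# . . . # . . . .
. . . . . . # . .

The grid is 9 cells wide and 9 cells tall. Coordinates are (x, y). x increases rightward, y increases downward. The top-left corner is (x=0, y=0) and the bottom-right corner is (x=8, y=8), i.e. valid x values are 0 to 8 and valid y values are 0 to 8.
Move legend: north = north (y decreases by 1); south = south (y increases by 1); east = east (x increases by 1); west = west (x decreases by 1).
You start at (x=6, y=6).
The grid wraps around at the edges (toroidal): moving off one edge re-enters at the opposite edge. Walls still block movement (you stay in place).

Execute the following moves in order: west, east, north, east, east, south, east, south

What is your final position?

Start: (x=6, y=6)
  west (west): (x=6, y=6) -> (x=5, y=6)
  east (east): (x=5, y=6) -> (x=6, y=6)
  north (north): (x=6, y=6) -> (x=6, y=5)
  east (east): (x=6, y=5) -> (x=7, y=5)
  east (east): (x=7, y=5) -> (x=8, y=5)
  south (south): (x=8, y=5) -> (x=8, y=6)
  east (east): (x=8, y=6) -> (x=0, y=6)
  south (south): blocked, stay at (x=0, y=6)
Final: (x=0, y=6)

Answer: Final position: (x=0, y=6)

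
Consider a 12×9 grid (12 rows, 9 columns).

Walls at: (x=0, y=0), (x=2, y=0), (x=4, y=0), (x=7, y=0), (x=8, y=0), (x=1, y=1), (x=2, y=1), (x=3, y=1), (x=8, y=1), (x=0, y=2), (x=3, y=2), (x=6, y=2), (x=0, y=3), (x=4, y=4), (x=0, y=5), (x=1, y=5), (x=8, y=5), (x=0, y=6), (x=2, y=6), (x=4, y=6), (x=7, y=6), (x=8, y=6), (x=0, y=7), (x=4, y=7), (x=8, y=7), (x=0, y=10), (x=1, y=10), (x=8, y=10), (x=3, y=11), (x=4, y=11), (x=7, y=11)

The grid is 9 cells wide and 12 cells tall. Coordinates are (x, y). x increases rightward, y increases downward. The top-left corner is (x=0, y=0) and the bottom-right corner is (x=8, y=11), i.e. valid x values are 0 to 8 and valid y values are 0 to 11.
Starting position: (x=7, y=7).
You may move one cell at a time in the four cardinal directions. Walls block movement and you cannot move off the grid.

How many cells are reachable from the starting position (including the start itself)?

BFS flood-fill from (x=7, y=7):
  Distance 0: (x=7, y=7)
  Distance 1: (x=6, y=7), (x=7, y=8)
  Distance 2: (x=6, y=6), (x=5, y=7), (x=6, y=8), (x=8, y=8), (x=7, y=9)
  Distance 3: (x=6, y=5), (x=5, y=6), (x=5, y=8), (x=6, y=9), (x=8, y=9), (x=7, y=10)
  Distance 4: (x=6, y=4), (x=5, y=5), (x=7, y=5), (x=4, y=8), (x=5, y=9), (x=6, y=10)
  Distance 5: (x=6, y=3), (x=5, y=4), (x=7, y=4), (x=4, y=5), (x=3, y=8), (x=4, y=9), (x=5, y=10), (x=6, y=11)
  Distance 6: (x=5, y=3), (x=7, y=3), (x=8, y=4), (x=3, y=5), (x=3, y=7), (x=2, y=8), (x=3, y=9), (x=4, y=10), (x=5, y=11)
  Distance 7: (x=5, y=2), (x=7, y=2), (x=4, y=3), (x=8, y=3), (x=3, y=4), (x=2, y=5), (x=3, y=6), (x=2, y=7), (x=1, y=8), (x=2, y=9), (x=3, y=10)
  Distance 8: (x=5, y=1), (x=7, y=1), (x=4, y=2), (x=8, y=2), (x=3, y=3), (x=2, y=4), (x=1, y=7), (x=0, y=8), (x=1, y=9), (x=2, y=10)
  Distance 9: (x=5, y=0), (x=4, y=1), (x=6, y=1), (x=2, y=3), (x=1, y=4), (x=1, y=6), (x=0, y=9), (x=2, y=11)
  Distance 10: (x=6, y=0), (x=2, y=2), (x=1, y=3), (x=0, y=4), (x=1, y=11)
  Distance 11: (x=1, y=2), (x=0, y=11)
Total reachable: 73 (grid has 77 open cells total)

Answer: Reachable cells: 73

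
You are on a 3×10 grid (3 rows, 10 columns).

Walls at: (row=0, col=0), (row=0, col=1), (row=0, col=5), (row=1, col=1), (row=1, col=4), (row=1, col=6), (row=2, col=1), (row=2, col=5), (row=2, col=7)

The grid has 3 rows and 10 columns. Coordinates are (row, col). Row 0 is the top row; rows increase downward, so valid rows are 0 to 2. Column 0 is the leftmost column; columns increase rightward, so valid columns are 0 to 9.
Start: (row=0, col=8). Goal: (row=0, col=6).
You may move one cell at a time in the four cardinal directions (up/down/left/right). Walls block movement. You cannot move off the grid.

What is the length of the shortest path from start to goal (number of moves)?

Answer: Shortest path length: 2

Derivation:
BFS from (row=0, col=8) until reaching (row=0, col=6):
  Distance 0: (row=0, col=8)
  Distance 1: (row=0, col=7), (row=0, col=9), (row=1, col=8)
  Distance 2: (row=0, col=6), (row=1, col=7), (row=1, col=9), (row=2, col=8)  <- goal reached here
One shortest path (2 moves): (row=0, col=8) -> (row=0, col=7) -> (row=0, col=6)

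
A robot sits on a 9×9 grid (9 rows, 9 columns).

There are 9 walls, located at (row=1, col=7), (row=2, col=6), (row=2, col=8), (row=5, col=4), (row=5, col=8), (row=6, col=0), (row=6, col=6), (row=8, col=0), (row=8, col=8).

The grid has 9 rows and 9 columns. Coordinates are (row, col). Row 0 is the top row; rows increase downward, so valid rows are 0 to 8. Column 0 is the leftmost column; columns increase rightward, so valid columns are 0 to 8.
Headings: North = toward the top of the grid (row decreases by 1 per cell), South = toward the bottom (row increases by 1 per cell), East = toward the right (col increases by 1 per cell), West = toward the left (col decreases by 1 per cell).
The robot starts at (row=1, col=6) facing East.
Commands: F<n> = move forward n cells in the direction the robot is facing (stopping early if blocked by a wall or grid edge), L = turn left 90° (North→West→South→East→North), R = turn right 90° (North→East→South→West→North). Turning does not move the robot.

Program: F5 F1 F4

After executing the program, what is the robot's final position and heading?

Answer: Final position: (row=1, col=6), facing East

Derivation:
Start: (row=1, col=6), facing East
  F5: move forward 0/5 (blocked), now at (row=1, col=6)
  F1: move forward 0/1 (blocked), now at (row=1, col=6)
  F4: move forward 0/4 (blocked), now at (row=1, col=6)
Final: (row=1, col=6), facing East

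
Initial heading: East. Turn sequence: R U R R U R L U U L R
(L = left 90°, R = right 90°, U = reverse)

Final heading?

Start: East
  R (right (90° clockwise)) -> South
  U (U-turn (180°)) -> North
  R (right (90° clockwise)) -> East
  R (right (90° clockwise)) -> South
  U (U-turn (180°)) -> North
  R (right (90° clockwise)) -> East
  L (left (90° counter-clockwise)) -> North
  U (U-turn (180°)) -> South
  U (U-turn (180°)) -> North
  L (left (90° counter-clockwise)) -> West
  R (right (90° clockwise)) -> North
Final: North

Answer: Final heading: North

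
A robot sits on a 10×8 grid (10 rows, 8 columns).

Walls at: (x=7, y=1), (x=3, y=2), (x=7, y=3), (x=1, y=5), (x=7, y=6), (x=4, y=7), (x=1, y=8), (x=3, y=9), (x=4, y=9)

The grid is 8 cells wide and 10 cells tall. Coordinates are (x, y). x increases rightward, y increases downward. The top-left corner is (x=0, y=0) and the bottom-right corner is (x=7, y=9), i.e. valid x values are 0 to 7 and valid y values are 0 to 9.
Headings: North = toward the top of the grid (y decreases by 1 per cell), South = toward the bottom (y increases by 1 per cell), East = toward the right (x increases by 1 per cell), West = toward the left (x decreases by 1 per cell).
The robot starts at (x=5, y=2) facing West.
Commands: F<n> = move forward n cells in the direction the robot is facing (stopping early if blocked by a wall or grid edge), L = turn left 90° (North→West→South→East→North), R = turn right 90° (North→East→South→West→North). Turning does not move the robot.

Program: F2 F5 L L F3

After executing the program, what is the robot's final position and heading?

Start: (x=5, y=2), facing West
  F2: move forward 1/2 (blocked), now at (x=4, y=2)
  F5: move forward 0/5 (blocked), now at (x=4, y=2)
  L: turn left, now facing South
  L: turn left, now facing East
  F3: move forward 3, now at (x=7, y=2)
Final: (x=7, y=2), facing East

Answer: Final position: (x=7, y=2), facing East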